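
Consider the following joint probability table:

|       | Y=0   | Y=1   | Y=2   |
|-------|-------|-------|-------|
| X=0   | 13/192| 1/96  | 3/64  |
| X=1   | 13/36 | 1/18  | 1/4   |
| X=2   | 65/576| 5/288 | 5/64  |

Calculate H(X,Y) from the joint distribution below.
H(X,Y) = -Σ P(X,Y) log₂ P(X,Y), summed over the non-zero cells:
H(X,Y) = -[(13/192)·log₂(13/192) + (1/96)·log₂(1/96) + (3/64)·log₂(3/64) + (13/36)·log₂(13/36) + (1/18)·log₂(1/18) + (1/4)·log₂(1/4) + (65/576)·log₂(65/576) + (5/288)·log₂(5/288) + (5/64)·log₂(5/64)]
  = 0.2630 + 0.0686 + 0.2070 + 0.5306 + 0.2317 + 0.5000 + 0.3552 + 0.1015 + 0.2873
  = 2.5449 bits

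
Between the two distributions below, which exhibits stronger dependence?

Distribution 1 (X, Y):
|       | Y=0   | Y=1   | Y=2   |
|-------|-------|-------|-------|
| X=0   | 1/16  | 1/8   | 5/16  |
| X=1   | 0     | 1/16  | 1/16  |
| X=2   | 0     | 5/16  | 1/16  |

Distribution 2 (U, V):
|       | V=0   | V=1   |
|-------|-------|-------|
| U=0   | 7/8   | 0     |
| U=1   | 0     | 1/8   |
Distribution 1 (X, Y):
Marginal P(X) (row sums):
  P(X=0) = 1/16 + 1/8 + 5/16 = 1/2
  P(X=1) = 0 + 1/16 + 1/16 = 1/8
  P(X=2) = 0 + 5/16 + 1/16 = 3/8
Marginal P(Y) (column sums):
  P(Y=0) = 1/16 + 0 + 0 = 1/16
  P(Y=1) = 1/8 + 1/16 + 5/16 = 1/2
  P(Y=2) = 5/16 + 1/16 + 1/16 = 7/16

H(X) = -[(1/2)·log₂(1/2) + (1/8)·log₂(1/8) + (3/8)·log₂(3/8)]
  = 0.5000 + 0.3750 + 0.5306
  = 1.4056 bits
H(Y) = -[(1/16)·log₂(1/16) + (1/2)·log₂(1/2) + (7/16)·log₂(7/16)]
  = 0.2500 + 0.5000 + 0.5218
  = 1.2718 bits
H(X,Y) = -[(1/16)·log₂(1/16) + (1/8)·log₂(1/8) + (5/16)·log₂(5/16) + (1/16)·log₂(1/16) + (1/16)·log₂(1/16) + (5/16)·log₂(5/16) + (1/16)·log₂(1/16)]
  = 0.2500 + 0.3750 + 0.5244 + 0.2500 + 0.2500 + 0.5244 + 0.2500
  = 2.4238 bits

I(X;Y) = H(X) + H(Y) - H(X,Y)
  = 1.4056 + 1.2718 - 2.4238
  = 0.2536 bits

Distribution 2 (U, V):
Marginal P(U) (row sums):
  P(U=0) = 7/8 + 0 = 7/8
  P(U=1) = 0 + 1/8 = 1/8
Marginal P(V) (column sums):
  P(V=0) = 7/8 + 0 = 7/8
  P(V=1) = 0 + 1/8 = 1/8

H(U) = -[(7/8)·log₂(7/8) + (1/8)·log₂(1/8)]
  = 0.1686 + 0.3750
  = 0.5436 bits
H(V) = -[(7/8)·log₂(7/8) + (1/8)·log₂(1/8)]
  = 0.1686 + 0.3750
  = 0.5436 bits
H(U,V) = -[(7/8)·log₂(7/8) + (1/8)·log₂(1/8)]
  = 0.1686 + 0.3750
  = 0.5436 bits

I(U;V) = H(U) + H(V) - H(U,V)
  = 0.5436 + 0.5436 - 0.5436
  = 0.5436 bits

I(U;V) = 0.5436 bits > I(X;Y) = 0.2536 bits, so (U, V) has the higher mutual information (stronger dependence).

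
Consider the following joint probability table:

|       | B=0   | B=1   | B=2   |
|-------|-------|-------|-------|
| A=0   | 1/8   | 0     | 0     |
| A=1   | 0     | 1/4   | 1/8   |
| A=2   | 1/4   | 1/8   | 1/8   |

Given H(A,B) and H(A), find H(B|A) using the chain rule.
From the chain rule: H(A,B) = H(A) + H(B|A)
Therefore: H(B|A) = H(A,B) - H(A)

H(A,B) = -[(1/8)·log₂(1/8) + (1/4)·log₂(1/4) + (1/8)·log₂(1/8) + (1/4)·log₂(1/4) + (1/8)·log₂(1/8) + (1/8)·log₂(1/8)]
  = 0.3750 + 0.5000 + 0.3750 + 0.5000 + 0.3750 + 0.3750
  = 2.5000 bits
Marginal P(A) (row sums):
  P(A=0) = 1/8 + 0 + 0 = 1/8
  P(A=1) = 0 + 1/4 + 1/8 = 3/8
  P(A=2) = 1/4 + 1/8 + 1/8 = 1/2
H(A) = -[(1/8)·log₂(1/8) + (3/8)·log₂(3/8) + (1/2)·log₂(1/2)]
  = 0.3750 + 0.5306 + 0.5000
  = 1.4056 bits

H(B|A) = 2.5000 - 1.4056 = 1.0944 bits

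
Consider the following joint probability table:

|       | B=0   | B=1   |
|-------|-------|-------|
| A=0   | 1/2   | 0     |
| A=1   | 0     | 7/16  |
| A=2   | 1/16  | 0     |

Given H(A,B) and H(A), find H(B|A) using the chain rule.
From the chain rule: H(A,B) = H(A) + H(B|A)
Therefore: H(B|A) = H(A,B) - H(A)

H(A,B) = -[(1/2)·log₂(1/2) + (7/16)·log₂(7/16) + (1/16)·log₂(1/16)]
  = 0.5000 + 0.5218 + 0.2500
  = 1.2718 bits
Marginal P(A) (row sums):
  P(A=0) = 1/2 + 0 = 1/2
  P(A=1) = 0 + 7/16 = 7/16
  P(A=2) = 1/16 + 0 = 1/16
H(A) = -[(1/2)·log₂(1/2) + (7/16)·log₂(7/16) + (1/16)·log₂(1/16)]
  = 0.5000 + 0.5218 + 0.2500
  = 1.2718 bits

H(B|A) = 1.2718 - 1.2718 = 0.0000 bits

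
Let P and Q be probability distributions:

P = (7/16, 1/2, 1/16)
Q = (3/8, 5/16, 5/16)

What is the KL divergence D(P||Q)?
D(P||Q) = Σ P(i) log₂(P(i)/Q(i))
  i=0: (7/16) × log₂((7/16)/(3/8)) = (7/16) × log₂(7/6) = 0.0973
  i=1: (1/2) × log₂((1/2)/(5/16)) = (1/2) × log₂(8/5) = 0.3390
  i=2: (1/16) × log₂((1/16)/(5/16)) = (1/16) × log₂(1/5) = -0.1451
D(P||Q) = 0.0973 + 0.3390 - 0.1451
  = 0.2912 bits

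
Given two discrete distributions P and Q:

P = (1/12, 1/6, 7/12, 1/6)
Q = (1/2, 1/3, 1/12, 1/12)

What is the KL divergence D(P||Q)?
D(P||Q) = Σ P(i) log₂(P(i)/Q(i))
  i=0: (1/12) × log₂((1/12)/(1/2)) = (1/12) × log₂(1/6) = -0.2154
  i=1: (1/6) × log₂((1/6)/(1/3)) = (1/6) × log₂(1/2) = -0.1667
  i=2: (7/12) × log₂((7/12)/(1/12)) = (7/12) × log₂(7) = 1.6376
  i=3: (1/6) × log₂((1/6)/(1/12)) = (1/6) × log₂(2) = 0.1667
D(P||Q) = -0.2154 - 0.1667 + 1.6376 + 0.1667
  = 1.4222 bits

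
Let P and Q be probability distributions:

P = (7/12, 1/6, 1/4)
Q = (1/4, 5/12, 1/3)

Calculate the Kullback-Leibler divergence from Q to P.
D(P||Q) = Σ P(i) log₂(P(i)/Q(i))
  i=0: (7/12) × log₂((7/12)/(1/4)) = (7/12) × log₂(7/3) = 0.7131
  i=1: (1/6) × log₂((1/6)/(5/12)) = (1/6) × log₂(2/5) = -0.2203
  i=2: (1/4) × log₂((1/4)/(1/3)) = (1/4) × log₂(3/4) = -0.1038
D(P||Q) = 0.7131 - 0.2203 - 0.1038
  = 0.3890 bits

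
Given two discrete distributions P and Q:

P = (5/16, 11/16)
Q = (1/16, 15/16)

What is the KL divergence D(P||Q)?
D(P||Q) = Σ P(i) log₂(P(i)/Q(i))
  i=0: (5/16) × log₂((5/16)/(1/16)) = (5/16) × log₂(5) = 0.7256
  i=1: (11/16) × log₂((11/16)/(15/16)) = (11/16) × log₂(11/15) = -0.3076
D(P||Q) = 0.7256 - 0.3076
  = 0.4180 bits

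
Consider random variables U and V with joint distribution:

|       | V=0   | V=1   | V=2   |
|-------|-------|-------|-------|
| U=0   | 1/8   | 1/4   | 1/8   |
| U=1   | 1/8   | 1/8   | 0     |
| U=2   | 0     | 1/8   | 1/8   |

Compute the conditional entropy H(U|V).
Marginal P(V) (column sums):
  P(V=0) = 1/8 + 1/8 + 0 = 1/4
  P(V=1) = 1/4 + 1/8 + 1/8 = 1/2
  P(V=2) = 1/8 + 0 + 1/8 = 1/4

H(U|V) = -Σ P(U,V)·log₂ P(U|V), where P(U|V) = P(U,V) / P(V)
  (cells with P(U,V) = 0 contribute 0)
  (U=0,V=0): P(U|V) = (1/8)/(1/4) = 1/2;  -(1/8)·log₂(1/2) = 0.1250
  (U=0,V=1): P(U|V) = (1/4)/(1/2) = 1/2;  -(1/4)·log₂(1/2) = 0.2500
  (U=0,V=2): P(U|V) = (1/8)/(1/4) = 1/2;  -(1/8)·log₂(1/2) = 0.1250
  (U=1,V=0): P(U|V) = (1/8)/(1/4) = 1/2;  -(1/8)·log₂(1/2) = 0.1250
  (U=1,V=1): P(U|V) = (1/8)/(1/2) = 1/4;  -(1/8)·log₂(1/4) = 0.2500
  (U=2,V=1): P(U|V) = (1/8)/(1/2) = 1/4;  -(1/8)·log₂(1/4) = 0.2500
  (U=2,V=2): P(U|V) = (1/8)/(1/4) = 1/2;  -(1/8)·log₂(1/2) = 0.1250
H(U|V) = 0.1250 + 0.2500 + 0.1250 + 0.1250 + 0.2500 + 0.2500 + 0.1250
  = 1.2500 bits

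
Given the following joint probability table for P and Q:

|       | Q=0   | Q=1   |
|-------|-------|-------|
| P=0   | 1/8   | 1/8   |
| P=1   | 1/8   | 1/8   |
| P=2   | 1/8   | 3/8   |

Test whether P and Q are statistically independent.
Marginal P(P) (row sums):
  P(P=0) = 1/8 + 1/8 = 1/4
  P(P=1) = 1/8 + 1/8 = 1/4
  P(P=2) = 1/8 + 3/8 = 1/2
Marginal P(Q) (column sums):
  P(Q=0) = 1/8 + 1/8 + 1/8 = 3/8
  P(Q=1) = 1/8 + 1/8 + 3/8 = 5/8

P and Q are independent iff P(P=i,Q=j) = P(P=i)·P(Q=j) for every cell.
  P(P=0)·P(Q=0) = 1/4 × 3/8 = 3/32, but P(P=0,Q=0) = 1/8 ✗

No, P and Q are not independent. Quantitatively, I(P;Q) > 0:

H(P) = -[(1/4)·log₂(1/4) + (1/4)·log₂(1/4) + (1/2)·log₂(1/2)]
  = 0.5000 + 0.5000 + 0.5000
  = 1.5000 bits
H(Q) = -[(3/8)·log₂(3/8) + (5/8)·log₂(5/8)]
  = 0.5306 + 0.4238
  = 0.9544 bits
H(P,Q) = -[(1/8)·log₂(1/8) + (1/8)·log₂(1/8) + (1/8)·log₂(1/8) + (1/8)·log₂(1/8) + (1/8)·log₂(1/8) + (3/8)·log₂(3/8)]
  = 0.3750 + 0.3750 + 0.3750 + 0.3750 + 0.3750 + 0.5306
  = 2.4056 bits
I(P;Q) = H(P) + H(Q) - H(P,Q) = 1.5000 + 0.9544 - 2.4056 = 0.0488 bits > 0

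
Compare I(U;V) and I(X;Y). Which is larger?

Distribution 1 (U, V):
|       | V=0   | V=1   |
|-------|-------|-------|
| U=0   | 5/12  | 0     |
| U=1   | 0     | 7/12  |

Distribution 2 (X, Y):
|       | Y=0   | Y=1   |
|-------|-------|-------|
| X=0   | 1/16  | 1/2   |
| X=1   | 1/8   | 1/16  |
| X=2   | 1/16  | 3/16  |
Distribution 1 (U, V):
Marginal P(U) (row sums):
  P(U=0) = 5/12 + 0 = 5/12
  P(U=1) = 0 + 7/12 = 7/12
Marginal P(V) (column sums):
  P(V=0) = 5/12 + 0 = 5/12
  P(V=1) = 0 + 7/12 = 7/12

H(U) = -[(5/12)·log₂(5/12) + (7/12)·log₂(7/12)]
  = 0.5263 + 0.4536
  = 0.9799 bits
H(V) = -[(5/12)·log₂(5/12) + (7/12)·log₂(7/12)]
  = 0.5263 + 0.4536
  = 0.9799 bits
H(U,V) = -[(5/12)·log₂(5/12) + (7/12)·log₂(7/12)]
  = 0.5263 + 0.4536
  = 0.9799 bits

I(U;V) = H(U) + H(V) - H(U,V)
  = 0.9799 + 0.9799 - 0.9799
  = 0.9799 bits

Distribution 2 (X, Y):
Marginal P(X) (row sums):
  P(X=0) = 1/16 + 1/2 = 9/16
  P(X=1) = 1/8 + 1/16 = 3/16
  P(X=2) = 1/16 + 3/16 = 1/4
Marginal P(Y) (column sums):
  P(Y=0) = 1/16 + 1/8 + 1/16 = 1/4
  P(Y=1) = 1/2 + 1/16 + 3/16 = 3/4

H(X) = -[(9/16)·log₂(9/16) + (3/16)·log₂(3/16) + (1/4)·log₂(1/4)]
  = 0.4669 + 0.4528 + 0.5000
  = 1.4197 bits
H(Y) = -[(1/4)·log₂(1/4) + (3/4)·log₂(3/4)]
  = 0.5000 + 0.3113
  = 0.8113 bits
H(X,Y) = -[(1/16)·log₂(1/16) + (1/2)·log₂(1/2) + (1/8)·log₂(1/8) + (1/16)·log₂(1/16) + (1/16)·log₂(1/16) + (3/16)·log₂(3/16)]
  = 0.2500 + 0.5000 + 0.3750 + 0.2500 + 0.2500 + 0.4528
  = 2.0778 bits

I(X;Y) = H(X) + H(Y) - H(X,Y)
  = 1.4197 + 0.8113 - 2.0778
  = 0.1532 bits

I(U;V) = 0.9799 bits > I(X;Y) = 0.1532 bits, so (U, V) has the higher mutual information (stronger dependence).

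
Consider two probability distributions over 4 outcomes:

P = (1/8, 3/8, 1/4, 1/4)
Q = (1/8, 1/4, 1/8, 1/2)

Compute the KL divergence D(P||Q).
D(P||Q) = Σ P(i) log₂(P(i)/Q(i))
  i=0: (1/8) × log₂((1/8)/(1/8)) = (1/8) × log₂(1) = 0.0000
  i=1: (3/8) × log₂((3/8)/(1/4)) = (3/8) × log₂(3/2) = 0.2194
  i=2: (1/4) × log₂((1/4)/(1/8)) = (1/4) × log₂(2) = 0.2500
  i=3: (1/4) × log₂((1/4)/(1/2)) = (1/4) × log₂(1/2) = -0.2500
D(P||Q) = 0.0000 + 0.2194 + 0.2500 - 0.2500
  = 0.2194 bits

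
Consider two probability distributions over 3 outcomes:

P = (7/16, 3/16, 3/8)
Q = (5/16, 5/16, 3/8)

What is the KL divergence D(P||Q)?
D(P||Q) = Σ P(i) log₂(P(i)/Q(i))
  i=0: (7/16) × log₂((7/16)/(5/16)) = (7/16) × log₂(7/5) = 0.2124
  i=1: (3/16) × log₂((3/16)/(5/16)) = (3/16) × log₂(3/5) = -0.1382
  i=2: (3/8) × log₂((3/8)/(3/8)) = (3/8) × log₂(1) = 0.0000
D(P||Q) = 0.2124 - 0.1382 + 0.0000
  = 0.0742 bits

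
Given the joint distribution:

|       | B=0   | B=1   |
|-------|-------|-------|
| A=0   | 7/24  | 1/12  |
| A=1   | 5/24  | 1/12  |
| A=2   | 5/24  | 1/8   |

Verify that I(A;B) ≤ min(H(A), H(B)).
Marginal P(A) (row sums):
  P(A=0) = 7/24 + 1/12 = 3/8
  P(A=1) = 5/24 + 1/12 = 7/24
  P(A=2) = 5/24 + 1/8 = 1/3
Marginal P(B) (column sums):
  P(B=0) = 7/24 + 5/24 + 5/24 = 17/24
  P(B=1) = 1/12 + 1/12 + 1/8 = 7/24

H(A) = -[(3/8)·log₂(3/8) + (7/24)·log₂(7/24) + (1/3)·log₂(1/3)]
  = 0.5306 + 0.5185 + 0.5283
  = 1.5774 bits
H(B) = -[(17/24)·log₂(17/24) + (7/24)·log₂(7/24)]
  = 0.3524 + 0.5185
  = 0.8709 bits
H(A,B) = -[(7/24)·log₂(7/24) + (1/12)·log₂(1/12) + (5/24)·log₂(5/24) + (1/12)·log₂(1/12) + (5/24)·log₂(5/24) + (1/8)·log₂(1/8)]
  = 0.5185 + 0.2987 + 0.4715 + 0.2987 + 0.4715 + 0.3750
  = 2.4339 bits

I(A;B) = H(A) + H(B) - H(A,B)
  = 1.5774 + 0.8709 - 2.4339
  = 0.0144 bits

min(H(A), H(B)) = min(1.5774, 0.8709) = 0.8709 bits
Since 0.0144 ≤ 0.8709, the bound is satisfied ✓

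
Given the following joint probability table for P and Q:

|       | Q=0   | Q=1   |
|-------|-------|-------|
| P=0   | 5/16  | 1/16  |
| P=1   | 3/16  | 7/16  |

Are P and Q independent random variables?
Marginal P(P) (row sums):
  P(P=0) = 5/16 + 1/16 = 3/8
  P(P=1) = 3/16 + 7/16 = 5/8
Marginal P(Q) (column sums):
  P(Q=0) = 5/16 + 3/16 = 1/2
  P(Q=1) = 1/16 + 7/16 = 1/2

P and Q are independent iff P(P=i,Q=j) = P(P=i)·P(Q=j) for every cell.
  P(P=0)·P(Q=0) = 3/8 × 1/2 = 3/16, but P(P=0,Q=0) = 5/16 ✗

No, P and Q are not independent. Quantitatively, I(P;Q) > 0:

H(P) = -[(3/8)·log₂(3/8) + (5/8)·log₂(5/8)]
  = 0.5306 + 0.4238
  = 0.9544 bits
H(Q) = -[(1/2)·log₂(1/2) + (1/2)·log₂(1/2)]
  = 0.5000 + 0.5000
  = 1.0000 bits
H(P,Q) = -[(5/16)·log₂(5/16) + (1/16)·log₂(1/16) + (3/16)·log₂(3/16) + (7/16)·log₂(7/16)]
  = 0.5244 + 0.2500 + 0.4528 + 0.5218
  = 1.7490 bits
I(P;Q) = H(P) + H(Q) - H(P,Q) = 0.9544 + 1.0000 - 1.7490 = 0.2054 bits > 0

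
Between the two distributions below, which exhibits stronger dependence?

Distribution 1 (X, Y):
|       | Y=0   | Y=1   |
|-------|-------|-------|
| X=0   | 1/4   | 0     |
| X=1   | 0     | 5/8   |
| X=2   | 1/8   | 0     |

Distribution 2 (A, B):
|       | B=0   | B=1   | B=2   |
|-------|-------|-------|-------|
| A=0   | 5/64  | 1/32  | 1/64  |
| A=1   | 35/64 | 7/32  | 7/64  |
Distribution 1 (X, Y):
Marginal P(X) (row sums):
  P(X=0) = 1/4 + 0 = 1/4
  P(X=1) = 0 + 5/8 = 5/8
  P(X=2) = 1/8 + 0 = 1/8
Marginal P(Y) (column sums):
  P(Y=0) = 1/4 + 0 + 1/8 = 3/8
  P(Y=1) = 0 + 5/8 + 0 = 5/8

H(X) = -[(1/4)·log₂(1/4) + (5/8)·log₂(5/8) + (1/8)·log₂(1/8)]
  = 0.5000 + 0.4238 + 0.3750
  = 1.2988 bits
H(Y) = -[(3/8)·log₂(3/8) + (5/8)·log₂(5/8)]
  = 0.5306 + 0.4238
  = 0.9544 bits
H(X,Y) = -[(1/4)·log₂(1/4) + (5/8)·log₂(5/8) + (1/8)·log₂(1/8)]
  = 0.5000 + 0.4238 + 0.3750
  = 1.2988 bits

I(X;Y) = H(X) + H(Y) - H(X,Y)
  = 1.2988 + 0.9544 - 1.2988
  = 0.9544 bits

Distribution 2 (A, B):
Marginal P(A) (row sums):
  P(A=0) = 5/64 + 1/32 + 1/64 = 1/8
  P(A=1) = 35/64 + 7/32 + 7/64 = 7/8
Marginal P(B) (column sums):
  P(B=0) = 5/64 + 35/64 = 5/8
  P(B=1) = 1/32 + 7/32 = 1/4
  P(B=2) = 1/64 + 7/64 = 1/8

H(A) = -[(1/8)·log₂(1/8) + (7/8)·log₂(7/8)]
  = 0.3750 + 0.1686
  = 0.5436 bits
H(B) = -[(5/8)·log₂(5/8) + (1/4)·log₂(1/4) + (1/8)·log₂(1/8)]
  = 0.4238 + 0.5000 + 0.3750
  = 1.2988 bits
H(A,B) = -[(5/64)·log₂(5/64) + (1/32)·log₂(1/32) + (1/64)·log₂(1/64) + (35/64)·log₂(35/64) + (7/32)·log₂(7/32) + (7/64)·log₂(7/64)]
  = 0.2873 + 0.1563 + 0.0938 + 0.4762 + 0.4796 + 0.3492
  = 1.8424 bits

I(A;B) = H(A) + H(B) - H(A,B)
  = 0.5436 + 1.2988 - 1.8424
  = 0.0000 bits

I(X;Y) = 0.9544 bits > I(A;B) = 0.0000 bits, so (X, Y) has the higher mutual information (stronger dependence).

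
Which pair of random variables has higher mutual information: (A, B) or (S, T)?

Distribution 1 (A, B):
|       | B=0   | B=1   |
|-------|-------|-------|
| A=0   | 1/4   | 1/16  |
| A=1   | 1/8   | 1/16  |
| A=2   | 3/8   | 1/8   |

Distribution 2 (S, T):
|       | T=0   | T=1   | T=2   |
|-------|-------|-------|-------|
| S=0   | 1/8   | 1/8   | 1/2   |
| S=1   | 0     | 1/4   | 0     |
Distribution 1 (A, B):
Marginal P(A) (row sums):
  P(A=0) = 1/4 + 1/16 = 5/16
  P(A=1) = 1/8 + 1/16 = 3/16
  P(A=2) = 3/8 + 1/8 = 1/2
Marginal P(B) (column sums):
  P(B=0) = 1/4 + 1/8 + 3/8 = 3/4
  P(B=1) = 1/16 + 1/16 + 1/8 = 1/4

H(A) = -[(5/16)·log₂(5/16) + (3/16)·log₂(3/16) + (1/2)·log₂(1/2)]
  = 0.5244 + 0.4528 + 0.5000
  = 1.4772 bits
H(B) = -[(3/4)·log₂(3/4) + (1/4)·log₂(1/4)]
  = 0.3113 + 0.5000
  = 0.8113 bits
H(A,B) = -[(1/4)·log₂(1/4) + (1/16)·log₂(1/16) + (1/8)·log₂(1/8) + (1/16)·log₂(1/16) + (3/8)·log₂(3/8) + (1/8)·log₂(1/8)]
  = 0.5000 + 0.2500 + 0.3750 + 0.2500 + 0.5306 + 0.3750
  = 2.2806 bits

I(A;B) = H(A) + H(B) - H(A,B)
  = 1.4772 + 0.8113 - 2.2806
  = 0.0079 bits

Distribution 2 (S, T):
Marginal P(S) (row sums):
  P(S=0) = 1/8 + 1/8 + 1/2 = 3/4
  P(S=1) = 0 + 1/4 + 0 = 1/4
Marginal P(T) (column sums):
  P(T=0) = 1/8 + 0 = 1/8
  P(T=1) = 1/8 + 1/4 = 3/8
  P(T=2) = 1/2 + 0 = 1/2

H(S) = -[(3/4)·log₂(3/4) + (1/4)·log₂(1/4)]
  = 0.3113 + 0.5000
  = 0.8113 bits
H(T) = -[(1/8)·log₂(1/8) + (3/8)·log₂(3/8) + (1/2)·log₂(1/2)]
  = 0.3750 + 0.5306 + 0.5000
  = 1.4056 bits
H(S,T) = -[(1/8)·log₂(1/8) + (1/8)·log₂(1/8) + (1/2)·log₂(1/2) + (1/4)·log₂(1/4)]
  = 0.3750 + 0.3750 + 0.5000 + 0.5000
  = 1.7500 bits

I(S;T) = H(S) + H(T) - H(S,T)
  = 0.8113 + 1.4056 - 1.7500
  = 0.4669 bits

I(S;T) = 0.4669 bits > I(A;B) = 0.0079 bits, so (S, T) has the higher mutual information (stronger dependence).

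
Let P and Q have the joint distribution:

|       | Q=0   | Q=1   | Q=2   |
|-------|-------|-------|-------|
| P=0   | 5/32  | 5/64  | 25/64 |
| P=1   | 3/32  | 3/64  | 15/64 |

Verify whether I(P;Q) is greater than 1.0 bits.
Marginal P(P) (row sums):
  P(P=0) = 5/32 + 5/64 + 25/64 = 5/8
  P(P=1) = 3/32 + 3/64 + 15/64 = 3/8
Marginal P(Q) (column sums):
  P(Q=0) = 5/32 + 3/32 = 1/4
  P(Q=1) = 5/64 + 3/64 = 1/8
  P(Q=2) = 25/64 + 15/64 = 5/8

H(P) = -[(5/8)·log₂(5/8) + (3/8)·log₂(3/8)]
  = 0.4238 + 0.5306
  = 0.9544 bits
H(Q) = -[(1/4)·log₂(1/4) + (1/8)·log₂(1/8) + (5/8)·log₂(5/8)]
  = 0.5000 + 0.3750 + 0.4238
  = 1.2988 bits
H(P,Q) = -[(5/32)·log₂(5/32) + (5/64)·log₂(5/64) + (25/64)·log₂(25/64) + (3/32)·log₂(3/32) + (3/64)·log₂(3/64) + (15/64)·log₂(15/64)]
  = 0.4184 + 0.2873 + 0.5297 + 0.3202 + 0.2070 + 0.4906
  = 2.2532 bits

I(P;Q) = H(P) + H(Q) - H(P,Q)
  = 0.9544 + 1.2988 - 2.2532
  = 0.0000 bits

No. I(P;Q) = 0.0000 bits, which is ≤ 1.0 bits.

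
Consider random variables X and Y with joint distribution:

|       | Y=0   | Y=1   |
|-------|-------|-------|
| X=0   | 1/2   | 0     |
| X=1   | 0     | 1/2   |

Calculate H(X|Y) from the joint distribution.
Marginal P(Y) (column sums):
  P(Y=0) = 1/2 + 0 = 1/2
  P(Y=1) = 0 + 1/2 = 1/2

H(X|Y) = -Σ P(X,Y)·log₂ P(X|Y), where P(X|Y) = P(X,Y) / P(Y)
  (cells with P(X,Y) = 0 contribute 0)
  (X=0,Y=0): P(X|Y) = (1/2)/(1/2) = 1;  -(1/2)·log₂(1) = 0.0000
  (X=1,Y=1): P(X|Y) = (1/2)/(1/2) = 1;  -(1/2)·log₂(1) = 0.0000
H(X|Y) = 0.0000 + 0.0000
  = 0.0000 bits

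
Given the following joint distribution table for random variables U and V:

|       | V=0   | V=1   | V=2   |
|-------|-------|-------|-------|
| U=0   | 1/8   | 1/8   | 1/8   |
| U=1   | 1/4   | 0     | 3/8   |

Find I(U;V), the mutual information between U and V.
Marginal P(U) (row sums):
  P(U=0) = 1/8 + 1/8 + 1/8 = 3/8
  P(U=1) = 1/4 + 0 + 3/8 = 5/8
Marginal P(V) (column sums):
  P(V=0) = 1/8 + 1/4 = 3/8
  P(V=1) = 1/8 + 0 = 1/8
  P(V=2) = 1/8 + 3/8 = 1/2

H(U) = -[(3/8)·log₂(3/8) + (5/8)·log₂(5/8)]
  = 0.5306 + 0.4238
  = 0.9544 bits
H(V) = -[(3/8)·log₂(3/8) + (1/8)·log₂(1/8) + (1/2)·log₂(1/2)]
  = 0.5306 + 0.3750 + 0.5000
  = 1.4056 bits
H(U,V) = -[(1/8)·log₂(1/8) + (1/8)·log₂(1/8) + (1/8)·log₂(1/8) + (1/4)·log₂(1/4) + (3/8)·log₂(3/8)]
  = 0.3750 + 0.3750 + 0.3750 + 0.5000 + 0.5306
  = 2.1556 bits

I(U;V) = H(U) + H(V) - H(U,V)
  = 0.9544 + 1.4056 - 2.1556
  = 0.2044 bits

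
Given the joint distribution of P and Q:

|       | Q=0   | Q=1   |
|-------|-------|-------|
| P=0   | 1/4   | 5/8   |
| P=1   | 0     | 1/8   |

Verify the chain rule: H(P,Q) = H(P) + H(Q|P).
Left side:
H(P,Q) = -[(1/4)·log₂(1/4) + (5/8)·log₂(5/8) + (1/8)·log₂(1/8)]
  = 0.5000 + 0.4238 + 0.3750
  = 1.2988 bits

Right side:
Marginal P(P) (row sums):
  P(P=0) = 1/4 + 5/8 = 7/8
  P(P=1) = 0 + 1/8 = 1/8
H(P) = -[(7/8)·log₂(7/8) + (1/8)·log₂(1/8)]
  = 0.1686 + 0.3750
  = 0.5436 bits
H(Q|P) = -Σ P(P,Q)·log₂ P(Q|P), where P(Q|P) = P(P,Q) / P(P)
  (cells with P(P,Q) = 0 contribute 0)
  (P=0,Q=0): P(Q|P) = (1/4)/(7/8) = 2/7;  -(1/4)·log₂(2/7) = 0.4518
  (P=0,Q=1): P(Q|P) = (5/8)/(7/8) = 5/7;  -(5/8)·log₂(5/7) = 0.3034
  (P=1,Q=1): P(Q|P) = (1/8)/(1/8) = 1;  -(1/8)·log₂(1) = 0.0000
H(Q|P) = 0.4518 + 0.3034 + 0.0000
  = 0.7552 bits
H(P) + H(Q|P) = 0.5436 + 0.7552 = 1.2988 bits

Both sides equal 1.2988 bits, so the chain rule holds ✓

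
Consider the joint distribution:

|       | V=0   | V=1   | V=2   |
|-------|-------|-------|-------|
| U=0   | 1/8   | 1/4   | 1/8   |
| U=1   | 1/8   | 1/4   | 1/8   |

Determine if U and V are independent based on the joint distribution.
Marginal P(U) (row sums):
  P(U=0) = 1/8 + 1/4 + 1/8 = 1/2
  P(U=1) = 1/8 + 1/4 + 1/8 = 1/2
Marginal P(V) (column sums):
  P(V=0) = 1/8 + 1/8 = 1/4
  P(V=1) = 1/4 + 1/4 = 1/2
  P(V=2) = 1/8 + 1/8 = 1/4

U and V are independent iff P(U=i,V=j) = P(U=i)·P(V=j) for every cell.
  P(U=0)·P(V=0) = 1/2 × 1/4 = 1/8 = P(U=0,V=0) ✓
  P(U=0)·P(V=1) = 1/2 × 1/2 = 1/4 = P(U=0,V=1) ✓
  P(U=0)·P(V=2) = 1/2 × 1/4 = 1/8 = P(U=0,V=2) ✓
  P(U=1)·P(V=0) = 1/2 × 1/4 = 1/8 = P(U=1,V=0) ✓
  P(U=1)·P(V=1) = 1/2 × 1/2 = 1/4 = P(U=1,V=1) ✓
  P(U=1)·P(V=2) = 1/2 × 1/4 = 1/8 = P(U=1,V=2) ✓

Yes, U and V are independent: every cell factors, so I(U;V) = 0 bits.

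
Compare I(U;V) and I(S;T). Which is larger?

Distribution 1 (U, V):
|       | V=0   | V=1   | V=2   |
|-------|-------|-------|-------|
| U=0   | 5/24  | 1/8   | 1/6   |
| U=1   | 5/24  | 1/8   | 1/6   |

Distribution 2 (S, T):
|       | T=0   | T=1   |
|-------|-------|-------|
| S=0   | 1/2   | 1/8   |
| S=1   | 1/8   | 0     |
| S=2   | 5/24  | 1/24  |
Distribution 1 (U, V):
Marginal P(U) (row sums):
  P(U=0) = 5/24 + 1/8 + 1/6 = 1/2
  P(U=1) = 5/24 + 1/8 + 1/6 = 1/2
Marginal P(V) (column sums):
  P(V=0) = 5/24 + 5/24 = 5/12
  P(V=1) = 1/8 + 1/8 = 1/4
  P(V=2) = 1/6 + 1/6 = 1/3

H(U) = -[(1/2)·log₂(1/2) + (1/2)·log₂(1/2)]
  = 0.5000 + 0.5000
  = 1.0000 bits
H(V) = -[(5/12)·log₂(5/12) + (1/4)·log₂(1/4) + (1/3)·log₂(1/3)]
  = 0.5263 + 0.5000 + 0.5283
  = 1.5546 bits
H(U,V) = -[(5/24)·log₂(5/24) + (1/8)·log₂(1/8) + (1/6)·log₂(1/6) + (5/24)·log₂(5/24) + (1/8)·log₂(1/8) + (1/6)·log₂(1/6)]
  = 0.4715 + 0.3750 + 0.4308 + 0.4715 + 0.3750 + 0.4308
  = 2.5546 bits

I(U;V) = H(U) + H(V) - H(U,V)
  = 1.0000 + 1.5546 - 2.5546
  = 0.0000 bits

Distribution 2 (S, T):
Marginal P(S) (row sums):
  P(S=0) = 1/2 + 1/8 = 5/8
  P(S=1) = 1/8 + 0 = 1/8
  P(S=2) = 5/24 + 1/24 = 1/4
Marginal P(T) (column sums):
  P(T=0) = 1/2 + 1/8 + 5/24 = 5/6
  P(T=1) = 1/8 + 0 + 1/24 = 1/6

H(S) = -[(5/8)·log₂(5/8) + (1/8)·log₂(1/8) + (1/4)·log₂(1/4)]
  = 0.4238 + 0.3750 + 0.5000
  = 1.2988 bits
H(T) = -[(5/6)·log₂(5/6) + (1/6)·log₂(1/6)]
  = 0.2192 + 0.4308
  = 0.6500 bits
H(S,T) = -[(1/2)·log₂(1/2) + (1/8)·log₂(1/8) + (1/8)·log₂(1/8) + (5/24)·log₂(5/24) + (1/24)·log₂(1/24)]
  = 0.5000 + 0.3750 + 0.3750 + 0.4715 + 0.1910
  = 1.9125 bits

I(S;T) = H(S) + H(T) - H(S,T)
  = 1.2988 + 0.6500 - 1.9125
  = 0.0363 bits

I(S;T) = 0.0363 bits > I(U;V) = 0.0000 bits, so (S, T) has the higher mutual information (stronger dependence).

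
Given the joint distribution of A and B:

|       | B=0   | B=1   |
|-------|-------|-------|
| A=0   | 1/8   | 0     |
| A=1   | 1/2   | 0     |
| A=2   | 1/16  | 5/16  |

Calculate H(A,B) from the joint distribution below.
H(A,B) = -Σ P(A,B) log₂ P(A,B), summed over the non-zero cells:
H(A,B) = -[(1/8)·log₂(1/8) + (1/2)·log₂(1/2) + (1/16)·log₂(1/16) + (5/16)·log₂(5/16)]
  = 0.3750 + 0.5000 + 0.2500 + 0.5244
  = 1.6494 bits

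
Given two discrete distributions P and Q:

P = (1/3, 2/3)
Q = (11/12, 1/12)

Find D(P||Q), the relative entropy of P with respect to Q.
D(P||Q) = Σ P(i) log₂(P(i)/Q(i))
  i=0: (1/3) × log₂((1/3)/(11/12)) = (1/3) × log₂(4/11) = -0.4865
  i=1: (2/3) × log₂((2/3)/(1/12)) = (2/3) × log₂(8) = 2.0000
D(P||Q) = -0.4865 + 2.0000
  = 1.5135 bits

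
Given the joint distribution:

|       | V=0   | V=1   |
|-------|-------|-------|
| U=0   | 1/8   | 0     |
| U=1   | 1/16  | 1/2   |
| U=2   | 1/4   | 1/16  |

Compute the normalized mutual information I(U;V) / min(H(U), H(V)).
Marginal P(U) (row sums):
  P(U=0) = 1/8 + 0 = 1/8
  P(U=1) = 1/16 + 1/2 = 9/16
  P(U=2) = 1/4 + 1/16 = 5/16
Marginal P(V) (column sums):
  P(V=0) = 1/8 + 1/16 + 1/4 = 7/16
  P(V=1) = 0 + 1/2 + 1/16 = 9/16

H(U) = -[(1/8)·log₂(1/8) + (9/16)·log₂(9/16) + (5/16)·log₂(5/16)]
  = 0.3750 + 0.4669 + 0.5244
  = 1.3663 bits
H(V) = -[(7/16)·log₂(7/16) + (9/16)·log₂(9/16)]
  = 0.5218 + 0.4669
  = 0.9887 bits
H(U,V) = -[(1/8)·log₂(1/8) + (1/16)·log₂(1/16) + (1/2)·log₂(1/2) + (1/4)·log₂(1/4) + (1/16)·log₂(1/16)]
  = 0.3750 + 0.2500 + 0.5000 + 0.5000 + 0.2500
  = 1.8750 bits

I(U;V) = H(U) + H(V) - H(U,V)
  = 1.3663 + 0.9887 - 1.8750
  = 0.4800 bits

min(H(U), H(V)) = min(1.3663, 0.9887) = 0.9887 bits
Normalized MI = 0.4800 / 0.9887 = 0.4855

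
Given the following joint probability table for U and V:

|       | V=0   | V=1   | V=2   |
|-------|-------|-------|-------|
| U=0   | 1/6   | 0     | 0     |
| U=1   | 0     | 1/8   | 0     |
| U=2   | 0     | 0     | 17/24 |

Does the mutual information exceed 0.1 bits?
Marginal P(U) (row sums):
  P(U=0) = 1/6 + 0 + 0 = 1/6
  P(U=1) = 0 + 1/8 + 0 = 1/8
  P(U=2) = 0 + 0 + 17/24 = 17/24
Marginal P(V) (column sums):
  P(V=0) = 1/6 + 0 + 0 = 1/6
  P(V=1) = 0 + 1/8 + 0 = 1/8
  P(V=2) = 0 + 0 + 17/24 = 17/24

H(U) = -[(1/6)·log₂(1/6) + (1/8)·log₂(1/8) + (17/24)·log₂(17/24)]
  = 0.4308 + 0.3750 + 0.3524
  = 1.1582 bits
H(V) = -[(1/6)·log₂(1/6) + (1/8)·log₂(1/8) + (17/24)·log₂(17/24)]
  = 0.4308 + 0.3750 + 0.3524
  = 1.1582 bits
H(U,V) = -[(1/6)·log₂(1/6) + (1/8)·log₂(1/8) + (17/24)·log₂(17/24)]
  = 0.4308 + 0.3750 + 0.3524
  = 1.1582 bits

I(U;V) = H(U) + H(V) - H(U,V)
  = 1.1582 + 1.1582 - 1.1582
  = 1.1582 bits

Yes. I(U;V) = 1.1582 bits, which is > 0.1 bits.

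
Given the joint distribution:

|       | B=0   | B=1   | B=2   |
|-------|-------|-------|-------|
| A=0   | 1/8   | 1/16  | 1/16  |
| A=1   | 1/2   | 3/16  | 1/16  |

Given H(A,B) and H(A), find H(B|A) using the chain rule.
From the chain rule: H(A,B) = H(A) + H(B|A)
Therefore: H(B|A) = H(A,B) - H(A)

H(A,B) = -[(1/8)·log₂(1/8) + (1/16)·log₂(1/16) + (1/16)·log₂(1/16) + (1/2)·log₂(1/2) + (3/16)·log₂(3/16) + (1/16)·log₂(1/16)]
  = 0.3750 + 0.2500 + 0.2500 + 0.5000 + 0.4528 + 0.2500
  = 2.0778 bits
Marginal P(A) (row sums):
  P(A=0) = 1/8 + 1/16 + 1/16 = 1/4
  P(A=1) = 1/2 + 3/16 + 1/16 = 3/4
H(A) = -[(1/4)·log₂(1/4) + (3/4)·log₂(3/4)]
  = 0.5000 + 0.3113
  = 0.8113 bits

H(B|A) = 2.0778 - 0.8113 = 1.2665 bits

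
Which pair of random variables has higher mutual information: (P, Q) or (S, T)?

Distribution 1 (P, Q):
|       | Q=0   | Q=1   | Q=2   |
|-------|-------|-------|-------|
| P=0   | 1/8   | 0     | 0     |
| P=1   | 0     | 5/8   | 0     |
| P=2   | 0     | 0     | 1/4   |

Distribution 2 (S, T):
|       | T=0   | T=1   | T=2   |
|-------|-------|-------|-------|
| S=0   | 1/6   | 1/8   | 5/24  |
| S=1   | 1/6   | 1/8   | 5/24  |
Distribution 1 (P, Q):
Marginal P(P) (row sums):
  P(P=0) = 1/8 + 0 + 0 = 1/8
  P(P=1) = 0 + 5/8 + 0 = 5/8
  P(P=2) = 0 + 0 + 1/4 = 1/4
Marginal P(Q) (column sums):
  P(Q=0) = 1/8 + 0 + 0 = 1/8
  P(Q=1) = 0 + 5/8 + 0 = 5/8
  P(Q=2) = 0 + 0 + 1/4 = 1/4

H(P) = -[(1/8)·log₂(1/8) + (5/8)·log₂(5/8) + (1/4)·log₂(1/4)]
  = 0.3750 + 0.4238 + 0.5000
  = 1.2988 bits
H(Q) = -[(1/8)·log₂(1/8) + (5/8)·log₂(5/8) + (1/4)·log₂(1/4)]
  = 0.3750 + 0.4238 + 0.5000
  = 1.2988 bits
H(P,Q) = -[(1/8)·log₂(1/8) + (5/8)·log₂(5/8) + (1/4)·log₂(1/4)]
  = 0.3750 + 0.4238 + 0.5000
  = 1.2988 bits

I(P;Q) = H(P) + H(Q) - H(P,Q)
  = 1.2988 + 1.2988 - 1.2988
  = 1.2988 bits

Distribution 2 (S, T):
Marginal P(S) (row sums):
  P(S=0) = 1/6 + 1/8 + 5/24 = 1/2
  P(S=1) = 1/6 + 1/8 + 5/24 = 1/2
Marginal P(T) (column sums):
  P(T=0) = 1/6 + 1/6 = 1/3
  P(T=1) = 1/8 + 1/8 = 1/4
  P(T=2) = 5/24 + 5/24 = 5/12

H(S) = -[(1/2)·log₂(1/2) + (1/2)·log₂(1/2)]
  = 0.5000 + 0.5000
  = 1.0000 bits
H(T) = -[(1/3)·log₂(1/3) + (1/4)·log₂(1/4) + (5/12)·log₂(5/12)]
  = 0.5283 + 0.5000 + 0.5263
  = 1.5546 bits
H(S,T) = -[(1/6)·log₂(1/6) + (1/8)·log₂(1/8) + (5/24)·log₂(5/24) + (1/6)·log₂(1/6) + (1/8)·log₂(1/8) + (5/24)·log₂(5/24)]
  = 0.4308 + 0.3750 + 0.4715 + 0.4308 + 0.3750 + 0.4715
  = 2.5546 bits

I(S;T) = H(S) + H(T) - H(S,T)
  = 1.0000 + 1.5546 - 2.5546
  = 0.0000 bits

I(P;Q) = 1.2988 bits > I(S;T) = 0.0000 bits, so (P, Q) has the higher mutual information (stronger dependence).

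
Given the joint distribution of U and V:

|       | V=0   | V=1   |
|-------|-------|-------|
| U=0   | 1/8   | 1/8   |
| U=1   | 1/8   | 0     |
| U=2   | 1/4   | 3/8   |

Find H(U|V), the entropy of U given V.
Marginal P(V) (column sums):
  P(V=0) = 1/8 + 1/8 + 1/4 = 1/2
  P(V=1) = 1/8 + 0 + 3/8 = 1/2

H(U|V) = -Σ P(U,V)·log₂ P(U|V), where P(U|V) = P(U,V) / P(V)
  (cells with P(U,V) = 0 contribute 0)
  (U=0,V=0): P(U|V) = (1/8)/(1/2) = 1/4;  -(1/8)·log₂(1/4) = 0.2500
  (U=0,V=1): P(U|V) = (1/8)/(1/2) = 1/4;  -(1/8)·log₂(1/4) = 0.2500
  (U=1,V=0): P(U|V) = (1/8)/(1/2) = 1/4;  -(1/8)·log₂(1/4) = 0.2500
  (U=2,V=0): P(U|V) = (1/4)/(1/2) = 1/2;  -(1/4)·log₂(1/2) = 0.2500
  (U=2,V=1): P(U|V) = (3/8)/(1/2) = 3/4;  -(3/8)·log₂(3/4) = 0.1556
H(U|V) = 0.2500 + 0.2500 + 0.2500 + 0.2500 + 0.1556
  = 1.1556 bits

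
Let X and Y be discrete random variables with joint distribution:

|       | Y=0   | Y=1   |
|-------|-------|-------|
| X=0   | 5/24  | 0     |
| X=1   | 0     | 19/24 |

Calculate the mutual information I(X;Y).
Marginal P(X) (row sums):
  P(X=0) = 5/24 + 0 = 5/24
  P(X=1) = 0 + 19/24 = 19/24
Marginal P(Y) (column sums):
  P(Y=0) = 5/24 + 0 = 5/24
  P(Y=1) = 0 + 19/24 = 19/24

H(X) = -[(5/24)·log₂(5/24) + (19/24)·log₂(19/24)]
  = 0.4715 + 0.2668
  = 0.7383 bits
H(Y) = -[(5/24)·log₂(5/24) + (19/24)·log₂(19/24)]
  = 0.4715 + 0.2668
  = 0.7383 bits
H(X,Y) = -[(5/24)·log₂(5/24) + (19/24)·log₂(19/24)]
  = 0.4715 + 0.2668
  = 0.7383 bits

I(X;Y) = H(X) + H(Y) - H(X,Y)
  = 0.7383 + 0.7383 - 0.7383
  = 0.7383 bits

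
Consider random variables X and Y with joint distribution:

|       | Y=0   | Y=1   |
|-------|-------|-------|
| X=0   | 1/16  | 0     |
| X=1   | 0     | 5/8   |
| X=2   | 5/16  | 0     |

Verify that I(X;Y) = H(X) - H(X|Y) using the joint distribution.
Left side, from I(X;Y) = H(X) + H(Y) - H(X,Y):
Marginal P(X) (row sums):
  P(X=0) = 1/16 + 0 = 1/16
  P(X=1) = 0 + 5/8 = 5/8
  P(X=2) = 5/16 + 0 = 5/16
Marginal P(Y) (column sums):
  P(Y=0) = 1/16 + 0 + 5/16 = 3/8
  P(Y=1) = 0 + 5/8 + 0 = 5/8

H(X) = -[(1/16)·log₂(1/16) + (5/8)·log₂(5/8) + (5/16)·log₂(5/16)]
  = 0.2500 + 0.4238 + 0.5244
  = 1.1982 bits
H(Y) = -[(3/8)·log₂(3/8) + (5/8)·log₂(5/8)]
  = 0.5306 + 0.4238
  = 0.9544 bits
H(X,Y) = -[(1/16)·log₂(1/16) + (5/8)·log₂(5/8) + (5/16)·log₂(5/16)]
  = 0.2500 + 0.4238 + 0.5244
  = 1.1982 bits

I(X;Y) = H(X) + H(Y) - H(X,Y)
  = 1.1982 + 0.9544 - 1.1982
  = 0.9544 bits

Right side, with H(X|Y) computed directly from the conditional probabilities:
H(X|Y) = -Σ P(X,Y)·log₂ P(X|Y), where P(X|Y) = P(X,Y) / P(Y)
  (cells with P(X,Y) = 0 contribute 0)
  (X=0,Y=0): P(X|Y) = (1/16)/(3/8) = 1/6;  -(1/16)·log₂(1/6) = 0.1616
  (X=1,Y=1): P(X|Y) = (5/8)/(5/8) = 1;  -(5/8)·log₂(1) = 0.0000
  (X=2,Y=0): P(X|Y) = (5/16)/(3/8) = 5/6;  -(5/16)·log₂(5/6) = 0.0822
H(X|Y) = 0.1616 + 0.0000 + 0.0822
  = 0.2438 bits
H(X) - H(X|Y) = 1.1982 - 0.2438 = 0.9544 bits

Both sides equal 0.9544 bits, so I(X;Y) = H(X) - H(X|Y) ✓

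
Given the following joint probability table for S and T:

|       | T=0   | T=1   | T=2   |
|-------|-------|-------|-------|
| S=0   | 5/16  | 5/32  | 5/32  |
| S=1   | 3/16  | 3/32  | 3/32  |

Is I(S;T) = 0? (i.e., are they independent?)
Marginal P(S) (row sums):
  P(S=0) = 5/16 + 5/32 + 5/32 = 5/8
  P(S=1) = 3/16 + 3/32 + 3/32 = 3/8
Marginal P(T) (column sums):
  P(T=0) = 5/16 + 3/16 = 1/2
  P(T=1) = 5/32 + 3/32 = 1/4
  P(T=2) = 5/32 + 3/32 = 1/4

S and T are independent iff P(S=i,T=j) = P(S=i)·P(T=j) for every cell.
  P(S=0)·P(T=0) = 5/8 × 1/2 = 5/16 = P(S=0,T=0) ✓
  P(S=0)·P(T=1) = 5/8 × 1/4 = 5/32 = P(S=0,T=1) ✓
  P(S=0)·P(T=2) = 5/8 × 1/4 = 5/32 = P(S=0,T=2) ✓
  P(S=1)·P(T=0) = 3/8 × 1/2 = 3/16 = P(S=1,T=0) ✓
  P(S=1)·P(T=1) = 3/8 × 1/4 = 3/32 = P(S=1,T=1) ✓
  P(S=1)·P(T=2) = 3/8 × 1/4 = 3/32 = P(S=1,T=2) ✓

Yes, S and T are independent: every cell factors, so I(S;T) = 0 bits.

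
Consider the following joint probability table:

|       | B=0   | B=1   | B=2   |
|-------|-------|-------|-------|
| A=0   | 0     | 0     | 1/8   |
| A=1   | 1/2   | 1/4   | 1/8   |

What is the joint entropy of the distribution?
H(A,B) = -Σ P(A,B) log₂ P(A,B), summed over the non-zero cells:
H(A,B) = -[(1/8)·log₂(1/8) + (1/2)·log₂(1/2) + (1/4)·log₂(1/4) + (1/8)·log₂(1/8)]
  = 0.3750 + 0.5000 + 0.5000 + 0.3750
  = 1.7500 bits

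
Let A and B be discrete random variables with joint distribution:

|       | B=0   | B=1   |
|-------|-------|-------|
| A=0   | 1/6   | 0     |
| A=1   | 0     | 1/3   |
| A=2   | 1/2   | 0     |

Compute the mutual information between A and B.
Marginal P(A) (row sums):
  P(A=0) = 1/6 + 0 = 1/6
  P(A=1) = 0 + 1/3 = 1/3
  P(A=2) = 1/2 + 0 = 1/2
Marginal P(B) (column sums):
  P(B=0) = 1/6 + 0 + 1/2 = 2/3
  P(B=1) = 0 + 1/3 + 0 = 1/3

H(A) = -[(1/6)·log₂(1/6) + (1/3)·log₂(1/3) + (1/2)·log₂(1/2)]
  = 0.4308 + 0.5283 + 0.5000
  = 1.4591 bits
H(B) = -[(2/3)·log₂(2/3) + (1/3)·log₂(1/3)]
  = 0.3900 + 0.5283
  = 0.9183 bits
H(A,B) = -[(1/6)·log₂(1/6) + (1/3)·log₂(1/3) + (1/2)·log₂(1/2)]
  = 0.4308 + 0.5283 + 0.5000
  = 1.4591 bits

I(A;B) = H(A) + H(B) - H(A,B)
  = 1.4591 + 0.9183 - 1.4591
  = 0.9183 bits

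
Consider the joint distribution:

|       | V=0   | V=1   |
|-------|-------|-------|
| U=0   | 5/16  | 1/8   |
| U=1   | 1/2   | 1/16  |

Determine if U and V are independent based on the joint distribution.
Marginal P(U) (row sums):
  P(U=0) = 5/16 + 1/8 = 7/16
  P(U=1) = 1/2 + 1/16 = 9/16
Marginal P(V) (column sums):
  P(V=0) = 5/16 + 1/2 = 13/16
  P(V=1) = 1/8 + 1/16 = 3/16

U and V are independent iff P(U=i,V=j) = P(U=i)·P(V=j) for every cell.
  P(U=0)·P(V=0) = 7/16 × 13/16 = 91/256, but P(U=0,V=0) = 5/16 ✗

No, U and V are not independent. Quantitatively, I(U;V) > 0:

H(U) = -[(7/16)·log₂(7/16) + (9/16)·log₂(9/16)]
  = 0.5218 + 0.4669
  = 0.9887 bits
H(V) = -[(13/16)·log₂(13/16) + (3/16)·log₂(3/16)]
  = 0.2434 + 0.4528
  = 0.6962 bits
H(U,V) = -[(5/16)·log₂(5/16) + (1/8)·log₂(1/8) + (1/2)·log₂(1/2) + (1/16)·log₂(1/16)]
  = 0.5244 + 0.3750 + 0.5000 + 0.2500
  = 1.6494 bits
I(U;V) = H(U) + H(V) - H(U,V) = 0.9887 + 0.6962 - 1.6494 = 0.0355 bits > 0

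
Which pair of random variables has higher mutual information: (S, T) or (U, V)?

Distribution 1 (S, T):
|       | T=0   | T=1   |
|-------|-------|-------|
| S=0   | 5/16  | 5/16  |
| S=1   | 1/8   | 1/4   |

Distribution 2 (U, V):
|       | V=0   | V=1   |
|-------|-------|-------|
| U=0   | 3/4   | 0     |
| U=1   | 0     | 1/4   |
Distribution 1 (S, T):
Marginal P(S) (row sums):
  P(S=0) = 5/16 + 5/16 = 5/8
  P(S=1) = 1/8 + 1/4 = 3/8
Marginal P(T) (column sums):
  P(T=0) = 5/16 + 1/8 = 7/16
  P(T=1) = 5/16 + 1/4 = 9/16

H(S) = -[(5/8)·log₂(5/8) + (3/8)·log₂(3/8)]
  = 0.4238 + 0.5306
  = 0.9544 bits
H(T) = -[(7/16)·log₂(7/16) + (9/16)·log₂(9/16)]
  = 0.5218 + 0.4669
  = 0.9887 bits
H(S,T) = -[(5/16)·log₂(5/16) + (5/16)·log₂(5/16) + (1/8)·log₂(1/8) + (1/4)·log₂(1/4)]
  = 0.5244 + 0.5244 + 0.3750 + 0.5000
  = 1.9238 bits

I(S;T) = H(S) + H(T) - H(S,T)
  = 0.9544 + 0.9887 - 1.9238
  = 0.0193 bits

Distribution 2 (U, V):
Marginal P(U) (row sums):
  P(U=0) = 3/4 + 0 = 3/4
  P(U=1) = 0 + 1/4 = 1/4
Marginal P(V) (column sums):
  P(V=0) = 3/4 + 0 = 3/4
  P(V=1) = 0 + 1/4 = 1/4

H(U) = -[(3/4)·log₂(3/4) + (1/4)·log₂(1/4)]
  = 0.3113 + 0.5000
  = 0.8113 bits
H(V) = -[(3/4)·log₂(3/4) + (1/4)·log₂(1/4)]
  = 0.3113 + 0.5000
  = 0.8113 bits
H(U,V) = -[(3/4)·log₂(3/4) + (1/4)·log₂(1/4)]
  = 0.3113 + 0.5000
  = 0.8113 bits

I(U;V) = H(U) + H(V) - H(U,V)
  = 0.8113 + 0.8113 - 0.8113
  = 0.8113 bits

I(U;V) = 0.8113 bits > I(S;T) = 0.0193 bits, so (U, V) has the higher mutual information (stronger dependence).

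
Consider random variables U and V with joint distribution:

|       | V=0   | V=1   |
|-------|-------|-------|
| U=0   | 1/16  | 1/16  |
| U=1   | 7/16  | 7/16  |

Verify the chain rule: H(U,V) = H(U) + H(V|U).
Left side:
H(U,V) = -[(1/16)·log₂(1/16) + (1/16)·log₂(1/16) + (7/16)·log₂(7/16) + (7/16)·log₂(7/16)]
  = 0.2500 + 0.2500 + 0.5218 + 0.5218
  = 1.5436 bits

Right side:
Marginal P(U) (row sums):
  P(U=0) = 1/16 + 1/16 = 1/8
  P(U=1) = 7/16 + 7/16 = 7/8
H(U) = -[(1/8)·log₂(1/8) + (7/8)·log₂(7/8)]
  = 0.3750 + 0.1686
  = 0.5436 bits
H(V|U) = -Σ P(U,V)·log₂ P(V|U), where P(V|U) = P(U,V) / P(U)
  (U=0,V=0): P(V|U) = (1/16)/(1/8) = 1/2;  -(1/16)·log₂(1/2) = 0.0625
  (U=0,V=1): P(V|U) = (1/16)/(1/8) = 1/2;  -(1/16)·log₂(1/2) = 0.0625
  (U=1,V=0): P(V|U) = (7/16)/(7/8) = 1/2;  -(7/16)·log₂(1/2) = 0.4375
  (U=1,V=1): P(V|U) = (7/16)/(7/8) = 1/2;  -(7/16)·log₂(1/2) = 0.4375
H(V|U) = 0.0625 + 0.0625 + 0.4375 + 0.4375
  = 1.0000 bits
H(U) + H(V|U) = 0.5436 + 1.0000 = 1.5436 bits

Both sides equal 1.5436 bits, so the chain rule holds ✓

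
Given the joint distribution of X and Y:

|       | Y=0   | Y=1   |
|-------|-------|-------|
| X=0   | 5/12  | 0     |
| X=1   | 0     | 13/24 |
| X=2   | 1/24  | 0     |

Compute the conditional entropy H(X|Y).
Marginal P(Y) (column sums):
  P(Y=0) = 5/12 + 0 + 1/24 = 11/24
  P(Y=1) = 0 + 13/24 + 0 = 13/24

H(X|Y) = -Σ P(X,Y)·log₂ P(X|Y), where P(X|Y) = P(X,Y) / P(Y)
  (cells with P(X,Y) = 0 contribute 0)
  (X=0,Y=0): P(X|Y) = (5/12)/(11/24) = 10/11;  -(5/12)·log₂(10/11) = 0.0573
  (X=1,Y=1): P(X|Y) = (13/24)/(13/24) = 1;  -(13/24)·log₂(1) = 0.0000
  (X=2,Y=0): P(X|Y) = (1/24)/(11/24) = 1/11;  -(1/24)·log₂(1/11) = 0.1441
H(X|Y) = 0.0573 + 0.0000 + 0.1441
  = 0.2014 bits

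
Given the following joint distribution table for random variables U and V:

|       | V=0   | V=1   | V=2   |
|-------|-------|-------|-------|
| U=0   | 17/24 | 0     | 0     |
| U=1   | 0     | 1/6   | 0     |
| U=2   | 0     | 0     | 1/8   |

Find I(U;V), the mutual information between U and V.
Marginal P(U) (row sums):
  P(U=0) = 17/24 + 0 + 0 = 17/24
  P(U=1) = 0 + 1/6 + 0 = 1/6
  P(U=2) = 0 + 0 + 1/8 = 1/8
Marginal P(V) (column sums):
  P(V=0) = 17/24 + 0 + 0 = 17/24
  P(V=1) = 0 + 1/6 + 0 = 1/6
  P(V=2) = 0 + 0 + 1/8 = 1/8

H(U) = -[(17/24)·log₂(17/24) + (1/6)·log₂(1/6) + (1/8)·log₂(1/8)]
  = 0.3524 + 0.4308 + 0.3750
  = 1.1582 bits
H(V) = -[(17/24)·log₂(17/24) + (1/6)·log₂(1/6) + (1/8)·log₂(1/8)]
  = 0.3524 + 0.4308 + 0.3750
  = 1.1582 bits
H(U,V) = -[(17/24)·log₂(17/24) + (1/6)·log₂(1/6) + (1/8)·log₂(1/8)]
  = 0.3524 + 0.4308 + 0.3750
  = 1.1582 bits

I(U;V) = H(U) + H(V) - H(U,V)
  = 1.1582 + 1.1582 - 1.1582
  = 1.1582 bits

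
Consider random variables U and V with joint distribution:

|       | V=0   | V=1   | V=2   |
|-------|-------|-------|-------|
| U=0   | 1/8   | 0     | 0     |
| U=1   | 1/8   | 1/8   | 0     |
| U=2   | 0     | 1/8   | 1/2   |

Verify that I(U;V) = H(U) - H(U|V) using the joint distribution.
Left side, from I(U;V) = H(U) + H(V) - H(U,V):
Marginal P(U) (row sums):
  P(U=0) = 1/8 + 0 + 0 = 1/8
  P(U=1) = 1/8 + 1/8 + 0 = 1/4
  P(U=2) = 0 + 1/8 + 1/2 = 5/8
Marginal P(V) (column sums):
  P(V=0) = 1/8 + 1/8 + 0 = 1/4
  P(V=1) = 0 + 1/8 + 1/8 = 1/4
  P(V=2) = 0 + 0 + 1/2 = 1/2

H(U) = -[(1/8)·log₂(1/8) + (1/4)·log₂(1/4) + (5/8)·log₂(5/8)]
  = 0.3750 + 0.5000 + 0.4238
  = 1.2988 bits
H(V) = -[(1/4)·log₂(1/4) + (1/4)·log₂(1/4) + (1/2)·log₂(1/2)]
  = 0.5000 + 0.5000 + 0.5000
  = 1.5000 bits
H(U,V) = -[(1/8)·log₂(1/8) + (1/8)·log₂(1/8) + (1/8)·log₂(1/8) + (1/8)·log₂(1/8) + (1/2)·log₂(1/2)]
  = 0.3750 + 0.3750 + 0.3750 + 0.3750 + 0.5000
  = 2.0000 bits

I(U;V) = H(U) + H(V) - H(U,V)
  = 1.2988 + 1.5000 - 2.0000
  = 0.7988 bits

Right side, with H(U|V) computed directly from the conditional probabilities:
H(U|V) = -Σ P(U,V)·log₂ P(U|V), where P(U|V) = P(U,V) / P(V)
  (cells with P(U,V) = 0 contribute 0)
  (U=0,V=0): P(U|V) = (1/8)/(1/4) = 1/2;  -(1/8)·log₂(1/2) = 0.1250
  (U=1,V=0): P(U|V) = (1/8)/(1/4) = 1/2;  -(1/8)·log₂(1/2) = 0.1250
  (U=1,V=1): P(U|V) = (1/8)/(1/4) = 1/2;  -(1/8)·log₂(1/2) = 0.1250
  (U=2,V=1): P(U|V) = (1/8)/(1/4) = 1/2;  -(1/8)·log₂(1/2) = 0.1250
  (U=2,V=2): P(U|V) = (1/2)/(1/2) = 1;  -(1/2)·log₂(1) = 0.0000
H(U|V) = 0.1250 + 0.1250 + 0.1250 + 0.1250 + 0.0000
  = 0.5000 bits
H(U) - H(U|V) = 1.2988 - 0.5000 = 0.7988 bits

Both sides equal 0.7988 bits, so I(U;V) = H(U) - H(U|V) ✓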